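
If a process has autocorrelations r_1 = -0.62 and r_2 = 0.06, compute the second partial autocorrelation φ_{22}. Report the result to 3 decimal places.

φ_{22} = (r_2 − r_1²) / (1 − r_1²)
r_1² = (-0.62)² = 0.3844
Numerator = 0.06 − 0.3844 = -0.3244; denominator = 1 − 0.3844 = 0.6156
φ_{22} = -0.3244 / 0.6156 = -0.527

-0.527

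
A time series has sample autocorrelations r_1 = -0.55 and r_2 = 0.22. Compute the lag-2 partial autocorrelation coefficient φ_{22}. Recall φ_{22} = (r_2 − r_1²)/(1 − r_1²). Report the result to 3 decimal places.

-0.118

φ_{22} = (r_2 − r_1²) / (1 − r_1²)
r_1² = (-0.55)² = 0.3025
Numerator = 0.22 − 0.3025 = -0.0825; denominator = 1 − 0.3025 = 0.6975
φ_{22} = -0.0825 / 0.6975 = -0.118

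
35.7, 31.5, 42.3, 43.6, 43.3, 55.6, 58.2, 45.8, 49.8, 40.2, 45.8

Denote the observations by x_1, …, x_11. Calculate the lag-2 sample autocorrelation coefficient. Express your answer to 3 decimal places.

0.146

Mean x̄ = (35.7 + 31.5 + 42.3 + 43.6 + 43.3 + 55.6 + 58.2 + 45.8 + 49.8 + 40.2 + 45.8)/11 = 44.7091
Numerator Σ_{t=1}^{9}(x_t−x̄)(x_{t+2}−x̄) = 89.8562
Denominator Σ(x_t−x̄)² = 613.9091
r_2 = 89.8562 / 613.9091 = 0.146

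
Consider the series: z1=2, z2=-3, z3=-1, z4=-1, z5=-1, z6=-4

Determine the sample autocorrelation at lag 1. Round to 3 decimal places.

Mean z̄ = (2 − 3 − 1 − 1 − 1 − 4)/6 = -1.3333
Deviations from mean: 3.3333, -1.6667, 0.3333, 0.3333, 0.3333, -2.6667
Numerator Σ_{t=1}^{5}(z_t−z̄)(z_{t+1}−z̄) = -6.7778
Denominator Σ(z_t−z̄)² = 21.3333
r_1 = -6.7778 / 21.3333 = -0.318

-0.318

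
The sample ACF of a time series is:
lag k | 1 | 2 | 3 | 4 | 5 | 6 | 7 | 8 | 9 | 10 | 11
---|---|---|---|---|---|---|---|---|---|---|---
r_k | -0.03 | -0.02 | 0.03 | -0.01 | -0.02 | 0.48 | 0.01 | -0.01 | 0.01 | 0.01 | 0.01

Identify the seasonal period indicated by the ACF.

The largest autocorrelation is r_6 = 0.48; the remaining lags stay at or below 0.03.
The dominant spike at lag 6 indicates a seasonal period of 6.

6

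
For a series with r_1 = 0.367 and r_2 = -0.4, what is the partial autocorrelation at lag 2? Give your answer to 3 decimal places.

-0.618

φ_{22} = (r_2 − r_1²) / (1 − r_1²)
r_1² = (0.367)² = 0.134689
Numerator = -0.4 − 0.1347 = -0.5347; denominator = 1 − 0.1347 = 0.8653
φ_{22} = -0.5347 / 0.8653 = -0.618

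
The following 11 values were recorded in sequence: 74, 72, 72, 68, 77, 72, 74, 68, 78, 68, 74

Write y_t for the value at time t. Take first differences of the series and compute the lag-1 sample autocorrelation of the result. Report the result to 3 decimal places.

-0.803

First differences Δy: -2, 0, -4, 9, -5, 2, -6, 10, -10, 6
Mean of differences = 0.0000
Numerator Σ(Δy_t−Δȳ)(Δy_{t+1}−Δȳ) = -323.0000
Denominator Σ(Δy_t−Δȳ)² = 402.0000
r_1(Δy) = -323.0000 / 402.0000 = -0.803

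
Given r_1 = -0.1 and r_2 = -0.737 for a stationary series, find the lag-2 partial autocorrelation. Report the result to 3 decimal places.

-0.755

φ_{22} = (r_2 − r_1²) / (1 − r_1²)
r_1² = (-0.1)² = 0.01
Numerator = -0.737 − 0.0100 = -0.7470; denominator = 1 − 0.0100 = 0.9900
φ_{22} = -0.7470 / 0.9900 = -0.755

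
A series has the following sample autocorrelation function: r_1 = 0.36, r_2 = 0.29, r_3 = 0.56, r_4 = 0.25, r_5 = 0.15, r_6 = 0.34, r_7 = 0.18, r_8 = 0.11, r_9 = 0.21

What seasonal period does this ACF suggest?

The largest autocorrelation is r_3 = 0.56; the remaining lags stay at or below 0.36. The elevated value at lag 1 (0.36), dropping to 0.29 at lag 2, reflects decaying short-term dependence rather than seasonality.
The dominant spike at lag 3 indicates a seasonal period of 3.

3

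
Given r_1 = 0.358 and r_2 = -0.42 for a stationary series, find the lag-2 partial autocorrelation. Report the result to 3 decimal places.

φ_{22} = (r_2 − r_1²) / (1 − r_1²)
r_1² = (0.358)² = 0.128164
Numerator = -0.42 − 0.1282 = -0.5482; denominator = 1 − 0.1282 = 0.8718
φ_{22} = -0.5482 / 0.8718 = -0.629

-0.629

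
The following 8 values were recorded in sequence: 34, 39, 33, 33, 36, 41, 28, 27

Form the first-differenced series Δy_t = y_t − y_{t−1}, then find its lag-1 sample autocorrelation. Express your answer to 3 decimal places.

-0.306

First differences Δy: 5, -6, 0, 3, 5, -13, -1
Mean of differences = -1.0000
Numerator Σ(Δy_t−Δȳ)(Δy_{t+1}−Δȳ) = -79.0000
Denominator Σ(Δy_t−Δȳ)² = 258.0000
r_1(Δy) = -79.0000 / 258.0000 = -0.306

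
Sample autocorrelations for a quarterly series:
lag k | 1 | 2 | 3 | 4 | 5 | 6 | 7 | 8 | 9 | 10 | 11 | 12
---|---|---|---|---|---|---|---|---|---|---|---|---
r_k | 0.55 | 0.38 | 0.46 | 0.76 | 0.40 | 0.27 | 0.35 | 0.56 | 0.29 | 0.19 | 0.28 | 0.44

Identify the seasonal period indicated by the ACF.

4

The largest autocorrelation is r_4 = 0.76, with a weaker echo at lag 8 (0.56); the remaining lags stay at or below 0.55. The elevated value at lag 1 (0.55), dropping to 0.38 at lag 2, reflects decaying short-term dependence rather than seasonality.
The dominant spike at lag 4 indicates a seasonal period of 4.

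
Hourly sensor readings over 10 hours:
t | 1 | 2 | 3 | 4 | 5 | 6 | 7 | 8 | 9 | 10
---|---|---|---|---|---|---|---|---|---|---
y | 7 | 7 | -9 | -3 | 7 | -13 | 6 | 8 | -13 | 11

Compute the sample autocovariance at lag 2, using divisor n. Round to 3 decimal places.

-15.808

Mean ȳ = (7 + 7 − 9 − 3 + 7 − 13 + 6 + 8 − 13 + 11)/10 = 0.8000
Σ_{t=1}^{8}(y_t−ȳ)(y_{t+2}−ȳ) = -158.0800
γ_2 = -158.0800 / 10 = -15.808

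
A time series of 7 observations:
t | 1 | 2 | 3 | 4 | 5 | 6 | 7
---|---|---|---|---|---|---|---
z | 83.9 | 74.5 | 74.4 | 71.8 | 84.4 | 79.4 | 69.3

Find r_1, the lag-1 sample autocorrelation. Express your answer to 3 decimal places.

-0.176

Mean z̄ = (83.9 + 74.5 + 74.4 + 71.8 + 84.4 + 79.4 + 69.3)/7 = 76.8143
Deviations from mean: 7.0857, -2.3143, -2.4143, -5.0143, 7.5857, 2.5857, -7.5143
Σ(z_t−z̄)(z_{t+1}−z̄) = (-16.3984) + (5.5873) + (12.1059) + (-38.0369) + (19.6145) + (-19.4298) = -36.5573
Denominator Σ(z_t−z̄)² = 207.2286
r_1 = -36.5573 / 207.2286 = -0.176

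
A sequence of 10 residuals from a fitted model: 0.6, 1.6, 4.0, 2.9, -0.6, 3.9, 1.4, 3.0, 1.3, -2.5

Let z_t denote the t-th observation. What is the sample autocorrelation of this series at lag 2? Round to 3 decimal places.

-0.174

Mean z̄ = (0.6 + 1.6 + 4.0 + 2.9 − 0.6 + 3.9 + 1.4 + 3.0 + 1.3 − 2.5)/10 = 1.5600
Numerator Σ_{t=1}^{8}(z_t−z̄)(z_{t+2}−z̄) = -6.5132
Denominator Σ(z_t−z̄)² = 37.4640
r_2 = -6.5132 / 37.4640 = -0.174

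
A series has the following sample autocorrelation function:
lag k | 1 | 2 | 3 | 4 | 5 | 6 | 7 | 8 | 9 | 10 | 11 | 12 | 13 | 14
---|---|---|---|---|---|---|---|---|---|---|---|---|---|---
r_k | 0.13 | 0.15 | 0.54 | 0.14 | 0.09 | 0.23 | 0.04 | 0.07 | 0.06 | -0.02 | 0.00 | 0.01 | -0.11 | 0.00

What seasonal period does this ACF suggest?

The largest autocorrelation is r_3 = 0.54, with a weaker echo at lag 6 (0.23); the remaining lags stay at or below 0.15.
The dominant spike at lag 3 indicates a seasonal period of 3.

3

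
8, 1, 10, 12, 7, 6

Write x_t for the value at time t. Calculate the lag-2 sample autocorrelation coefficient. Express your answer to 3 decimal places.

Mean x̄ = (8 + 1 + 10 + 12 + 7 + 6)/6 = 7.3333
Σ(x_t−x̄)(x_{t+2}−x̄) = (1.7778) + (-29.5556) + (-0.8889) + (-6.2222) = -34.8889
Denominator Σ(x_t−x̄)² = 71.3333
r_2 = -34.8889 / 71.3333 = -0.489

-0.489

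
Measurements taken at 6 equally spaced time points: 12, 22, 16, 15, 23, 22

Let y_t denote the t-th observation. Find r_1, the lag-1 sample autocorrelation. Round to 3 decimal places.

Mean ȳ = (12 + 22 + 16 + 15 + 23 + 22)/6 = 18.3333
Deviations from mean: -6.3333, 3.6667, -2.3333, -3.3333, 4.6667, 3.6667
Σ(y_t−ȳ)(y_{t+1}−ȳ) = (-23.2222) + (-8.5556) + (7.7778) + (-15.5556) + (17.1111) = -22.4444
Denominator Σ(y_t−ȳ)² = 105.3333
r_1 = -22.4444 / 105.3333 = -0.213

-0.213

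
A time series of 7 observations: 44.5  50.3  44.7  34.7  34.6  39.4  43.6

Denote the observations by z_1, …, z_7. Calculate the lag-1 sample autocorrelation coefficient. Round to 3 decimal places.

0.454

Mean z̄ = (44.5 + 50.3 + 44.7 + 34.7 + 34.6 + 39.4 + 43.6)/7 = 41.6857
Deviations from mean: 2.8143, 8.6143, 3.0143, -6.9857, -7.0857, -2.2857, 1.9143
Σ(z_t−z̄)(z_{t+1}−z̄) = (24.2431) + (25.9659) + (-21.0569) + (49.4988) + (16.1959) + (-4.3755) = 90.4712
Denominator Σ(z_t−z̄)² = 199.1086
r_1 = 90.4712 / 199.1086 = 0.454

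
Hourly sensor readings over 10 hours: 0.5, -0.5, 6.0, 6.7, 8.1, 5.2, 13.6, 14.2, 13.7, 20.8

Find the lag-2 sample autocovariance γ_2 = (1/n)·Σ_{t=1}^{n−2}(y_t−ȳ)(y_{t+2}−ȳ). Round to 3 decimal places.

11.778

Mean ȳ = (0.5 − 0.5 + 6.0 + 6.7 + 8.1 + 5.2 + 13.6 + 14.2 + 13.7 + 20.8)/10 = 8.8300
Σ_{t=1}^{8}(y_t−ȳ)(y_{t+2}−ȳ) = 117.7782
γ_2 = 117.7782 / 10 = 11.778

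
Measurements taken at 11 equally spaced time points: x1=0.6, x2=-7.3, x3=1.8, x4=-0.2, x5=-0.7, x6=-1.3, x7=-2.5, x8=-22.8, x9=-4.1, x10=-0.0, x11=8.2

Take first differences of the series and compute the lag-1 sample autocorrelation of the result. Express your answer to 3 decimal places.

First differences Δx: -7.9, 9.1, -2.0, -0.5, -0.6, -1.2, -20.3, 18.7, 4.1, 8.2
Mean of differences = 0.7600
Numerator Σ(Δx_t−Δx̄)(Δx_{t+1}−Δx̄) = -339.1556
Denominator Σ(Δx_t−Δx̄)² = 991.3240
r_1(Δx) = -339.1556 / 991.3240 = -0.342

-0.342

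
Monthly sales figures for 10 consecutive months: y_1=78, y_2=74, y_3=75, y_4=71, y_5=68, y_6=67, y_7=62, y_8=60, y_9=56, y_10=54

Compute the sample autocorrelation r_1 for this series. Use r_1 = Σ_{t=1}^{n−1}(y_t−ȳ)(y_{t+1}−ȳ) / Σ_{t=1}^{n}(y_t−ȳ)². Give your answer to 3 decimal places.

0.689

Mean ȳ = (78 + 74 + 75 + 71 + 68 + 67 + 62 + 60 + 56 + 54)/10 = 66.5000
Numerator Σ_{t=1}^{9}(y_t−ȳ)(y_{t+1}−ȳ) = 422.2500
Denominator Σ(y_t−ȳ)² = 612.5000
r_1 = 422.2500 / 612.5000 = 0.689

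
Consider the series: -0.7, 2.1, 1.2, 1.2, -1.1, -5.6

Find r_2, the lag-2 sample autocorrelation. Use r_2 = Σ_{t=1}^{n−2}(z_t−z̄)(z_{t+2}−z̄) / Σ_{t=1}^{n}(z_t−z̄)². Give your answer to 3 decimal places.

Mean z̄ = (-0.7 + 2.1 + 1.2 + 1.2 − 1.1 − 5.6)/6 = -0.4833
Σ(z_t−z̄)(z_{t+2}−z̄) = (-0.3647) + (4.3486) + (-1.0381) + (-8.6131) = -5.6672
Denominator Σ(z_t−z̄)² = 38.9483
r_2 = -5.6672 / 38.9483 = -0.146

-0.146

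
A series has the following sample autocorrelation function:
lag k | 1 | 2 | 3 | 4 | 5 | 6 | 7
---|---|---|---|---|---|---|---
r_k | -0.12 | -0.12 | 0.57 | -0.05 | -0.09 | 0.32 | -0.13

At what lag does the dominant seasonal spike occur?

3

The largest autocorrelation is r_3 = 0.57, with a weaker echo at lag 6 (0.32); the remaining lags stay at or below -0.05.
The dominant spike at lag 3 indicates a seasonal period of 3.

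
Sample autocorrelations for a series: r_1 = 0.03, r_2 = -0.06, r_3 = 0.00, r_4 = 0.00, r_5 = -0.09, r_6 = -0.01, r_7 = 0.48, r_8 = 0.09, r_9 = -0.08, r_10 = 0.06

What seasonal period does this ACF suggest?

7

The largest autocorrelation is r_7 = 0.48; the remaining lags stay at or below 0.09.
The dominant spike at lag 7 indicates a seasonal period of 7.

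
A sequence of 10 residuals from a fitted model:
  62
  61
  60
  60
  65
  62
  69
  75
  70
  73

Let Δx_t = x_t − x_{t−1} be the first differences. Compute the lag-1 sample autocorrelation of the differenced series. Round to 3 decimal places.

-0.357

First differences Δx: -1, -1, 0, 5, -3, 7, 6, -5, 3
Mean of differences = 1.2222
Numerator Σ(Δx_t−Δx̄)(Δx_{t+1}−Δx̄) = -50.4938
Denominator Σ(Δx_t−Δx̄)² = 141.5556
r_1(Δx) = -50.4938 / 141.5556 = -0.357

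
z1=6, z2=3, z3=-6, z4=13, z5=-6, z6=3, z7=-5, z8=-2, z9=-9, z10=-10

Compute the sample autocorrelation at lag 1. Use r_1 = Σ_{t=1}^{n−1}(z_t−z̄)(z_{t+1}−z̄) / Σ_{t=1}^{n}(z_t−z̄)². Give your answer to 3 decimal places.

Mean z̄ = (6 + 3 − 6 + 13 − 6 + 3 − 5 − 2 − 9 − 10)/10 = -1.3000
Numerator Σ_{t=1}^{9}(z_t−z̄)(z_{t+1}−z̄) = -84.3900
Denominator Σ(z_t−z̄)² = 488.1000
r_1 = -84.3900 / 488.1000 = -0.173

-0.173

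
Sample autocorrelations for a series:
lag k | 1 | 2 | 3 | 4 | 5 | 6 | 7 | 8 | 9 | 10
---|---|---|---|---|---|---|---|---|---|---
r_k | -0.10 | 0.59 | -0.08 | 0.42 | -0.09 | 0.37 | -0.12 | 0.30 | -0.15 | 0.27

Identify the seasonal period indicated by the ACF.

The largest autocorrelation is r_2 = 0.59, with weaker echoes at lags 4 (0.42), 6 (0.37), 8 (0.30) and 10 (0.27); the remaining lags stay at or below -0.08.
The dominant spike at lag 2 indicates a seasonal period of 2.

2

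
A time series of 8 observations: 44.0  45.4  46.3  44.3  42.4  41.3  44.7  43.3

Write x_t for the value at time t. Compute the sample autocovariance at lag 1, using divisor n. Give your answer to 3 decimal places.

0.673

Mean x̄ = (44.0 + 45.4 + 46.3 + 44.3 + 42.4 + 41.3 + 44.7 + 43.3)/8 = 43.9625
Deviations: 0.0375, 1.4375, 2.3375, 0.3375, -1.5625, -2.6625, 0.7375, -0.6625
Σ_{t=1}^{7}(x_t−x̄)(x_{t+1}−x̄) = 5.3836
γ_1 = 5.3836 / 8 = 0.673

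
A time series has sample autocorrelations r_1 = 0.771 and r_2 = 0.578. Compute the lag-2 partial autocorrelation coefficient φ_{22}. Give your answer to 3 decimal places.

φ_{22} = (r_2 − r_1²) / (1 − r_1²)
r_1² = (0.771)² = 0.594441
Numerator = 0.578 − 0.5944 = -0.0164; denominator = 1 − 0.5944 = 0.4056
φ_{22} = -0.0164 / 0.4056 = -0.041

-0.041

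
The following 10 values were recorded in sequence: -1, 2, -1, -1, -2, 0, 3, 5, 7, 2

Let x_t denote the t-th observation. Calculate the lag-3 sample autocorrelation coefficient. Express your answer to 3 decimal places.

Mean x̄ = (-1 + 2 − 1 − 1 − 2 + 0 + 3 + 5 + 7 + 2)/10 = 1.4000
Σ(x_t−x̄)(x_{t+3}−x̄) = (5.7600) + (-2.0400) + (3.3600) + (-3.8400) + (-12.2400) + (-7.8400) + (0.9600) = -15.8800
Denominator Σ(x_t−x̄)² = 78.4000
r_3 = -15.8800 / 78.4000 = -0.203

-0.203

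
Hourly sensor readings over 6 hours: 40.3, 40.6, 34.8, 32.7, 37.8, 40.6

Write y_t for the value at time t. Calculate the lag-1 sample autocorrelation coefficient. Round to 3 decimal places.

0.244

Mean ȳ = (40.3 + 40.6 + 34.8 + 32.7 + 37.8 + 40.6)/6 = 37.8000
Deviations from mean: 2.5000, 2.8000, -3.0000, -5.1000, 0.0000, 2.8000
Σ(y_t−ȳ)(y_{t+1}−ȳ) = (7.0000) + (-8.4000) + (15.3000) + (0.0000) + (0.0000) = 13.9000
Denominator Σ(y_t−ȳ)² = 56.9400
r_1 = 13.9000 / 56.9400 = 0.244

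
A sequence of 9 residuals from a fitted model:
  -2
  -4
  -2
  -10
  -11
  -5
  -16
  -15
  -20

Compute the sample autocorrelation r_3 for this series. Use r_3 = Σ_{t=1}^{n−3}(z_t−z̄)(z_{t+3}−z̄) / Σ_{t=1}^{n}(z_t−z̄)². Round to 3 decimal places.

-0.041

Mean z̄ = (-2 − 4 − 2 − 10 − 11 − 5 − 16 − 15 − 20)/9 = -9.4444
Σ(z_t−z̄)(z_{t+3}−z̄) = (-4.1358) + (-8.4691) + (33.0864) + (3.6420) + (8.6420) + (-46.9136) = -14.1481
Denominator Σ(z_t−z̄)² = 348.2222
r_3 = -14.1481 / 348.2222 = -0.041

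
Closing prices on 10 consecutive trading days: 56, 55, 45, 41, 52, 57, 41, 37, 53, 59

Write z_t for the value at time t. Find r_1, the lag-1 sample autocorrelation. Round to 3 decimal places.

Mean z̄ = (56 + 55 + 45 + 41 + 52 + 57 + 41 + 37 + 53 + 59)/10 = 49.6000
Numerator Σ_{t=1}^{9}(z_t−z̄)(z_{t+1}−z̄) = 80.2400
Denominator Σ(z_t−z̄)² = 558.4000
r_1 = 80.2400 / 558.4000 = 0.144

0.144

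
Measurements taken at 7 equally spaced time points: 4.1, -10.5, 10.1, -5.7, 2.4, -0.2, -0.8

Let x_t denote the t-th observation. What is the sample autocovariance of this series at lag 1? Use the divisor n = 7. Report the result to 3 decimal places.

-31.573

Mean x̄ = (4.1 − 10.5 + 10.1 − 5.7 + 2.4 − 0.2 − 0.8)/7 = -0.0857
Deviations: 4.1857, -10.4143, 10.1857, -5.6143, 2.4857, -0.1143, -0.7143
Σ_{t=1}^{6}(x_t−x̄)(x_{t+1}−x̄) = -221.0116
γ_1 = -221.0116 / 7 = -31.573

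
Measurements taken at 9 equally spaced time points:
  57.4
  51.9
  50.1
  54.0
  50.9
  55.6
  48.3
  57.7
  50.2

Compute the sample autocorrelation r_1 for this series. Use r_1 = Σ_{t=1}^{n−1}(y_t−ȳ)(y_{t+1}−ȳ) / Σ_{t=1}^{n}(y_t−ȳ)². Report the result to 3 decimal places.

-0.643

Mean ȳ = (57.4 + 51.9 + 50.1 + 54.0 + 50.9 + 55.6 + 48.3 + 57.7 + 50.2)/9 = 52.9000
Numerator Σ_{t=1}^{8}(y_t−ȳ)(y_{t+1}−ȳ) = -59.8400
Denominator Σ(y_t−ȳ)² = 93.0800
r_1 = -59.8400 / 93.0800 = -0.643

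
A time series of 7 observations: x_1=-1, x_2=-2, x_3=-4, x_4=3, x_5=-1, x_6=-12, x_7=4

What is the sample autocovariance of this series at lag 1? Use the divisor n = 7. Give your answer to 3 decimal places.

Mean x̄ = (-1 − 2 − 4 + 3 − 1 − 12 + 4)/7 = -1.8571
Σ_{t=1}^{6}(x_t−x̄)(x_{t+1}−x̄) = -74.1633
γ_1 = -74.1633 / 7 = -10.595

-10.595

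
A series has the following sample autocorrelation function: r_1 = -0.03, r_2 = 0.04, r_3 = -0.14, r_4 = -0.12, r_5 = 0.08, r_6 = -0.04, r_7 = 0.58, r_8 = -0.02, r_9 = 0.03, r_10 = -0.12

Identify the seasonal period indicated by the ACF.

The largest autocorrelation is r_7 = 0.58; the remaining lags stay at or below 0.08.
The dominant spike at lag 7 indicates a seasonal period of 7.

7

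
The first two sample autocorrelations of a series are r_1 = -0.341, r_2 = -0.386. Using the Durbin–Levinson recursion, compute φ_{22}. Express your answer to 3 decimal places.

-0.568

φ_{22} = (r_2 − r_1²) / (1 − r_1²)
r_1² = (-0.341)² = 0.116281
Numerator = -0.386 − 0.1163 = -0.5023; denominator = 1 − 0.1163 = 0.8837
φ_{22} = -0.5023 / 0.8837 = -0.568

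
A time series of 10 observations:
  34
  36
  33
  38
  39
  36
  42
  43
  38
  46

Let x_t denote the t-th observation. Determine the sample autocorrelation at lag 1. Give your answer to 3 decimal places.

0.179

Mean x̄ = (34 + 36 + 33 + 38 + 39 + 36 + 42 + 43 + 38 + 46)/10 = 38.5000
Numerator Σ_{t=1}^{9}(x_t−x̄)(x_{t+1}−x̄) = 27.2500
Denominator Σ(x_t−x̄)² = 152.5000
r_1 = 27.2500 / 152.5000 = 0.179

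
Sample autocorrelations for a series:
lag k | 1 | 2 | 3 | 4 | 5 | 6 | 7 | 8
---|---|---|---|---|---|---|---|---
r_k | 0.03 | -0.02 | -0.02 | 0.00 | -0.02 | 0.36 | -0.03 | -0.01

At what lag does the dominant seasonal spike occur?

6

The largest autocorrelation is r_6 = 0.36; the remaining lags stay at or below 0.03.
The dominant spike at lag 6 indicates a seasonal period of 6.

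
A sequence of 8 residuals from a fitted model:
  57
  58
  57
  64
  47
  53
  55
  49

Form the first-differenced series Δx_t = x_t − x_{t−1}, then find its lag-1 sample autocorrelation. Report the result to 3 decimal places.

-0.574

First differences Δx: 1, -1, 7, -17, 6, 2, -6
Mean of differences = -1.1429
Numerator Σ(Δx_t−Δx̄)(Δx_{t+1}−Δx̄) = -233.7347
Denominator Σ(Δx_t−Δx̄)² = 406.8571
r_1(Δx) = -233.7347 / 406.8571 = -0.574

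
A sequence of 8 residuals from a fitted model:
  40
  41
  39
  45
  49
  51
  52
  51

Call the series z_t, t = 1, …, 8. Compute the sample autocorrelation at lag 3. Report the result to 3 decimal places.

-0.170

Mean z̄ = (40 + 41 + 39 + 45 + 49 + 51 + 52 + 51)/8 = 46.0000
Σ(z_t−z̄)(z_{t+3}−z̄) = (6.0000) + (-15.0000) + (-35.0000) + (-6.0000) + (15.0000) = -35.0000
Denominator Σ(z_t−z̄)² = 206.0000
r_3 = -35.0000 / 206.0000 = -0.170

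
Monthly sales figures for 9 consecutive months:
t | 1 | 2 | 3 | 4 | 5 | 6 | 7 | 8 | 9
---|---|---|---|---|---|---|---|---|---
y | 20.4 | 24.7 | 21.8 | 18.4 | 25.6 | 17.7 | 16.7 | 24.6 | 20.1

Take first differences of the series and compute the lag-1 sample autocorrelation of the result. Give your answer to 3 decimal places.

First differences Δy: 4.3, -2.9, -3.4, 7.2, -7.9, -1.0, 7.9, -4.5
Mean of differences = -0.0375
Numerator Σ(Δy_t−Δȳ)(Δy_{t+1}−Δȳ) = -119.5252
Denominator Σ(Δy_t−Δȳ)² = 236.3588
r_1(Δy) = -119.5252 / 236.3588 = -0.506

-0.506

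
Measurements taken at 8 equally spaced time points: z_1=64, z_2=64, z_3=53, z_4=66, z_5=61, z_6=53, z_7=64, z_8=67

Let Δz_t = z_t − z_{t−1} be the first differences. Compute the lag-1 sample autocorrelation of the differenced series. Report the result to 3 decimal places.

-0.440

First differences Δz: 0, -11, 13, -5, -8, 11, 3
Mean of differences = 0.4286
Numerator Σ(Δz_t−Δz̄)(Δz_{t+1}−Δz̄) = -223.1837
Denominator Σ(Δz_t−Δz̄)² = 507.7143
r_1(Δz) = -223.1837 / 507.7143 = -0.440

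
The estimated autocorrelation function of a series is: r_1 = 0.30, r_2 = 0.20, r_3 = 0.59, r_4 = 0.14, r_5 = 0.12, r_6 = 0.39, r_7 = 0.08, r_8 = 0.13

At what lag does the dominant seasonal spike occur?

The largest autocorrelation is r_3 = 0.59, with a weaker echo at lag 6 (0.39); the remaining lags stay at or below 0.30. The elevated value at lag 1 (0.30), dropping to 0.20 at lag 2, reflects decaying short-term dependence rather than seasonality.
The dominant spike at lag 3 indicates a seasonal period of 3.

3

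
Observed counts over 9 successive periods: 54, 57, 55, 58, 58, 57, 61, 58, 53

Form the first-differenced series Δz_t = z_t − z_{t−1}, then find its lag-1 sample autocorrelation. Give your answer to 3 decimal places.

First differences Δz: 3, -2, 3, 0, -1, 4, -3, -5
Mean of differences = -0.1250
Numerator Σ(Δz_t−Δz̄)(Δz_{t+1}−Δz̄) = -12.8906
Denominator Σ(Δz_t−Δz̄)² = 72.8750
r_1(Δz) = -12.8906 / 72.8750 = -0.177

-0.177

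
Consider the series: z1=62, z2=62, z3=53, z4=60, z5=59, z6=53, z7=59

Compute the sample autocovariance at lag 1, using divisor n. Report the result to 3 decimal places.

Mean z̄ = (62 + 62 + 53 + 60 + 59 + 53 + 59)/7 = 58.2857
Σ_{t=1}^{6}(z_t−z̄)(z_{t+1}−z̄) = -21.2245
γ_1 = -21.2245 / 7 = -3.032

-3.032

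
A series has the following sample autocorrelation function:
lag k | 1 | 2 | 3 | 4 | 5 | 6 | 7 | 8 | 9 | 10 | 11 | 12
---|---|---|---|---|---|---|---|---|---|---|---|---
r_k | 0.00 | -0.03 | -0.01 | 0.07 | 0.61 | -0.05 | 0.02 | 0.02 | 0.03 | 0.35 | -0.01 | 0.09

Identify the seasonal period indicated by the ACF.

5

The largest autocorrelation is r_5 = 0.61, with a weaker echo at lag 10 (0.35); the remaining lags stay at or below 0.09.
The dominant spike at lag 5 indicates a seasonal period of 5.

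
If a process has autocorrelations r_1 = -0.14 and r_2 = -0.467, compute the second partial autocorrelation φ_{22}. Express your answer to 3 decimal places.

φ_{22} = (r_2 − r_1²) / (1 − r_1²)
r_1² = (-0.14)² = 0.0196
Numerator = -0.467 − 0.0196 = -0.4866; denominator = 1 − 0.0196 = 0.9804
φ_{22} = -0.4866 / 0.9804 = -0.496

-0.496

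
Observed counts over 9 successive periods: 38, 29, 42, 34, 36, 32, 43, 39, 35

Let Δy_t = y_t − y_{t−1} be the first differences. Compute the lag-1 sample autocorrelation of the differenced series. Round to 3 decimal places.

First differences Δy: -9, 13, -8, 2, -4, 11, -4, -4
Mean of differences = -0.3750
Numerator Σ(Δy_t−Δȳ)(Δy_{t+1}−Δȳ) = -313.3906
Denominator Σ(Δy_t−Δȳ)² = 485.8750
r_1(Δy) = -313.3906 / 485.8750 = -0.645

-0.645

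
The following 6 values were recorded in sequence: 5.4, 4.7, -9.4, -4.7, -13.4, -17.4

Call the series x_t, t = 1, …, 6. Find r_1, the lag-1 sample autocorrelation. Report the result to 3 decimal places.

0.352

Mean x̄ = (5.4 + 4.7 − 9.4 − 4.7 − 13.4 − 17.4)/6 = -5.8000
Deviations from mean: 11.2000, 10.5000, -3.6000, 1.1000, -7.6000, -11.6000
Σ(x_t−x̄)(x_{t+1}−x̄) = (117.6000) + (-37.8000) + (-3.9600) + (-8.3600) + (88.1600) = 155.6400
Denominator Σ(x_t−x̄)² = 442.1800
r_1 = 155.6400 / 442.1800 = 0.352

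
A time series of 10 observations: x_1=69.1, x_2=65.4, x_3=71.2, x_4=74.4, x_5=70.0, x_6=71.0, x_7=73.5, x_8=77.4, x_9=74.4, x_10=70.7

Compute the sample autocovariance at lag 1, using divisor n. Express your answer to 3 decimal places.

Mean x̄ = (69.1 + 65.4 + 71.2 + 74.4 + 70.0 + 71.0 + 73.5 + 77.4 + 74.4 + 70.7)/10 = 71.7100
Σ_{t=1}^{9}(x_t−x̄)(x_{t+1}−x̄) = 36.4329
γ_1 = 36.4329 / 10 = 3.643

3.643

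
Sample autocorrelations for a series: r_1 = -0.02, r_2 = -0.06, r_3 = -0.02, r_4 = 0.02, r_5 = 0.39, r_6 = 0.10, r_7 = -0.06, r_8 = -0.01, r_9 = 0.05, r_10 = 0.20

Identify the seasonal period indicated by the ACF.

5

The largest autocorrelation is r_5 = 0.39, with a weaker echo at lag 10 (0.20); the remaining lags stay at or below 0.10.
The dominant spike at lag 5 indicates a seasonal period of 5.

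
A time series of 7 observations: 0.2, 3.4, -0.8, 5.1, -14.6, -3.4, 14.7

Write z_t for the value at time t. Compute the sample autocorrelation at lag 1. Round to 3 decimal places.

-0.157

Mean z̄ = (0.2 + 3.4 − 0.8 + 5.1 − 14.6 − 3.4 + 14.7)/7 = 0.6571
Deviations from mean: -0.4571, 2.7429, -1.4571, 4.4429, -15.2571, -4.0571, 14.0429
Σ(z_t−z̄)(z_{t+1}−z̄) = (-1.2539) + (-3.9967) + (-6.4739) + (-67.7853) + (61.9004) + (-56.9739) = -74.5833
Denominator Σ(z_t−z̄)² = 476.0371
r_1 = -74.5833 / 476.0371 = -0.157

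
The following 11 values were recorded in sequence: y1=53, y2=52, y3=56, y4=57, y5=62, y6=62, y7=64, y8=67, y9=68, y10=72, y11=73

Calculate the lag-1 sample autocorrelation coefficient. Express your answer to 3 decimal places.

0.739

Mean ȳ = (53 + 52 + 56 + 57 + 62 + 62 + 64 + 67 + 68 + 72 + 73)/11 = 62.3636
Numerator Σ_{t=1}^{10}(y_t−ȳ)(y_{t+1}−ȳ) = 389.1405
Denominator Σ(y_t−ȳ)² = 526.5455
r_1 = 389.1405 / 526.5455 = 0.739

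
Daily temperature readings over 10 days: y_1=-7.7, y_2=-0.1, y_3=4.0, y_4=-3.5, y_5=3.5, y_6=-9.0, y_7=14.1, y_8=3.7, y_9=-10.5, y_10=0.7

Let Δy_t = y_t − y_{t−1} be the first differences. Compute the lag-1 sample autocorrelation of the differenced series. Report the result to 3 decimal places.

First differences Δy: 7.6, 4.1, -7.5, 7.0, -12.5, 23.1, -10.4, -14.2, 11.2
Mean of differences = 0.9333
Numerator Σ(Δy_t−Δȳ)(Δy_{t+1}−Δȳ) = -671.1044
Denominator Σ(Δy_t−Δȳ)² = 1297.0800
r_1(Δy) = -671.1044 / 1297.0800 = -0.517

-0.517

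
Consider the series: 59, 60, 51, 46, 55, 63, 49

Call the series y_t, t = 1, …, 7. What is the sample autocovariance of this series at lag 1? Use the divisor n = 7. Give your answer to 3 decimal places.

Mean ȳ = (59 + 60 + 51 + 46 + 55 + 63 + 49)/7 = 54.7143
Deviations: 4.2857, 5.2857, -3.7143, -8.7143, 0.2857, 8.2857, -5.7143
Σ_{t=1}^{6}(y_t−ȳ)(y_{t+1}−ȳ) = -12.0816
γ_1 = -12.0816 / 7 = -1.726

-1.726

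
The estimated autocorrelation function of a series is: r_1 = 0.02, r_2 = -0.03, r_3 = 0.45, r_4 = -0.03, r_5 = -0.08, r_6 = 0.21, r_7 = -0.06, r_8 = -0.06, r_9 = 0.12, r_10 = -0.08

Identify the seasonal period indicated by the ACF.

The largest autocorrelation is r_3 = 0.45, with a weaker echo at lag 6 (0.21); the remaining lags stay at or below 0.12.
The dominant spike at lag 3 indicates a seasonal period of 3.

3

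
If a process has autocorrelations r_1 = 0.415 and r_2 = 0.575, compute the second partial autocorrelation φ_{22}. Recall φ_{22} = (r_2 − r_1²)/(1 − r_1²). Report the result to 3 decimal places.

0.487

φ_{22} = (r_2 − r_1²) / (1 − r_1²)
r_1² = (0.415)² = 0.172225
Numerator = 0.575 − 0.1722 = 0.4028; denominator = 1 − 0.1722 = 0.8278
φ_{22} = 0.4028 / 0.8278 = 0.487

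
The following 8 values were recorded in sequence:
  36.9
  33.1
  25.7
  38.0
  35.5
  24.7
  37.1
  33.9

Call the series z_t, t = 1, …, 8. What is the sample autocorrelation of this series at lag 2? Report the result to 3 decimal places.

-0.451

Mean z̄ = (36.9 + 33.1 + 25.7 + 38.0 + 35.5 + 24.7 + 37.1 + 33.9)/8 = 33.1125
Deviations from mean: 3.7875, -0.0125, -7.4125, 4.8875, 2.3875, -8.4125, 3.9875, 0.7875
Numerator Σ_{t=1}^{6}(z_t−z̄)(z_{t+2}−z̄) = -84.0541
Denominator Σ(z_t−z̄)² = 186.1688
r_2 = -84.0541 / 186.1688 = -0.451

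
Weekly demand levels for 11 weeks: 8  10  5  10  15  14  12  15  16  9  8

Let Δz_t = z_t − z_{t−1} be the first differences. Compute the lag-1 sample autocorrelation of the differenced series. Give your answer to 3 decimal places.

First differences Δz: 2, -5, 5, 5, -1, -2, 3, 1, -7, -1
Mean of differences = 0.0000
Numerator Σ(Δz_t−Δz̄)(Δz_{t+1}−Δz̄) = -16.0000
Denominator Σ(Δz_t−Δz̄)² = 144.0000
r_1(Δz) = -16.0000 / 144.0000 = -0.111

-0.111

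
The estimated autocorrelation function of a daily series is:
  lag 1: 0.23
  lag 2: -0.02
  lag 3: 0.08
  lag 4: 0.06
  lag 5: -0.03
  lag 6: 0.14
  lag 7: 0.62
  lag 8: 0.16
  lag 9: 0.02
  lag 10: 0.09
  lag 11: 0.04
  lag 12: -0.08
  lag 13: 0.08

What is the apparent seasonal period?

The largest autocorrelation is r_7 = 0.62; the remaining lags stay at or below 0.23.
The dominant spike at lag 7 indicates a seasonal period of 7.

7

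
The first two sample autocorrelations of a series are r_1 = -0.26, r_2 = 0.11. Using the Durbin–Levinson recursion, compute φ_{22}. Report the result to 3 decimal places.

0.045

φ_{22} = (r_2 − r_1²) / (1 − r_1²)
r_1² = (-0.26)² = 0.0676
Numerator = 0.11 − 0.0676 = 0.0424; denominator = 1 − 0.0676 = 0.9324
φ_{22} = 0.0424 / 0.9324 = 0.045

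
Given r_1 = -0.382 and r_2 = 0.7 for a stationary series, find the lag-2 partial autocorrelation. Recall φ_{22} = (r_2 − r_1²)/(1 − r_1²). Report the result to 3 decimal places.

0.649

φ_{22} = (r_2 − r_1²) / (1 − r_1²)
r_1² = (-0.382)² = 0.145924
Numerator = 0.7 − 0.1459 = 0.5541; denominator = 1 − 0.1459 = 0.8541
φ_{22} = 0.5541 / 0.8541 = 0.649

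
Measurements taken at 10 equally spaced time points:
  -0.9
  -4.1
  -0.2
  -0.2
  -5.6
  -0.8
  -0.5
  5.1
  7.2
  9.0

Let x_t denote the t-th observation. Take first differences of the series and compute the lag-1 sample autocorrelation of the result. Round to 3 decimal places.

First differences Δx: -3.2, 3.9, 0.0, -5.4, 4.8, 0.3, 5.6, 2.1, 1.8
Mean of differences = 1.1000
Numerator Σ(Δx_t−Δx̄)(Δx_{t+1}−Δx̄) = -33.3800
Denominator Σ(Δx_t−Δx̄)² = 105.8600
r_1(Δx) = -33.3800 / 105.8600 = -0.315

-0.315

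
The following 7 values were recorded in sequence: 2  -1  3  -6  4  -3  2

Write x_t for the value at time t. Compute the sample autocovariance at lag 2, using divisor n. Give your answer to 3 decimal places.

7.117

Mean x̄ = (2 − 1 + 3 − 6 + 4 − 3 + 2)/7 = 0.1429
Deviations: 1.8571, -1.1429, 2.8571, -6.1429, 3.8571, -3.1429, 1.8571
Σ_{t=1}^{5}(x_t−x̄)(x_{t+2}−x̄) = 49.8163
γ_2 = 49.8163 / 7 = 7.117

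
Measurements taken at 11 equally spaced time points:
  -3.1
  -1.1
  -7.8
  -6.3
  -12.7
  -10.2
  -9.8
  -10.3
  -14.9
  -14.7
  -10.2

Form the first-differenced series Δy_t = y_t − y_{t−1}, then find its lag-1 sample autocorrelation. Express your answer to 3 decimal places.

First differences Δy: 2.0, -6.7, 1.5, -6.4, 2.5, 0.4, -0.5, -4.6, 0.2, 4.5
Mean of differences = -0.7100
Numerator Σ(Δy_t−Δȳ)(Δy_{t+1}−Δȳ) = -56.1301
Denominator Σ(Δy_t−Δȳ)² = 135.1690
r_1(Δy) = -56.1301 / 135.1690 = -0.415

-0.415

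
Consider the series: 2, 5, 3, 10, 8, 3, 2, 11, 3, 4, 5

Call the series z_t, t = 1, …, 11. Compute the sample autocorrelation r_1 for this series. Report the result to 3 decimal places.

-0.232

Mean z̄ = (2 + 5 + 3 + 10 + 8 + 3 + 2 + 11 + 3 + 4 + 5)/11 = 5.0909
Numerator Σ_{t=1}^{10}(z_t−z̄)(z_{t+1}−z̄) = -23.3719
Denominator Σ(z_t−z̄)² = 100.9091
r_1 = -23.3719 / 100.9091 = -0.232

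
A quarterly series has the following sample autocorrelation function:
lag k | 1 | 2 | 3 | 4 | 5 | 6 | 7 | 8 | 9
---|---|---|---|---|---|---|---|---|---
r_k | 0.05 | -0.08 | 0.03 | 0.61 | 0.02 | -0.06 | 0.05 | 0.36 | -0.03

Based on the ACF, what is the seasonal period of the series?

4

The largest autocorrelation is r_4 = 0.61, with a weaker echo at lag 8 (0.36); the remaining lags stay at or below 0.05.
The dominant spike at lag 4 indicates a seasonal period of 4.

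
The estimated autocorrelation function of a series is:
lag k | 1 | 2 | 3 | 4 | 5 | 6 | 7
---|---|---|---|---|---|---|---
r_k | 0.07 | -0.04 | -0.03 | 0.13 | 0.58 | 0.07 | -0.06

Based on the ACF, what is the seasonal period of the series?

5

The largest autocorrelation is r_5 = 0.58; the remaining lags stay at or below 0.13.
The dominant spike at lag 5 indicates a seasonal period of 5.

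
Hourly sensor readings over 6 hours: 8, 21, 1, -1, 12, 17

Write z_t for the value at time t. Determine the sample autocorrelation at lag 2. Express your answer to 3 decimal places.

-0.540

Mean z̄ = (8 + 21 + 1 − 1 + 12 + 17)/6 = 9.6667
Numerator Σ_{t=1}^{4}(z_t−z̄)(z_{t+2}−z̄) = -204.8889
Denominator Σ(z_t−z̄)² = 379.3333
r_2 = -204.8889 / 379.3333 = -0.540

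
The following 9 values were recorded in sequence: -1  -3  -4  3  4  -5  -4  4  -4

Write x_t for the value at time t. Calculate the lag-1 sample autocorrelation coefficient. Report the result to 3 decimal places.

-0.211

Mean x̄ = (-1 − 3 − 4 + 3 + 4 − 5 − 4 + 4 − 4)/9 = -1.1111
Numerator Σ_{t=1}^{8}(x_t−x̄)(x_{t+1}−x̄) = -23.7901
Denominator Σ(x_t−x̄)² = 112.8889
r_1 = -23.7901 / 112.8889 = -0.211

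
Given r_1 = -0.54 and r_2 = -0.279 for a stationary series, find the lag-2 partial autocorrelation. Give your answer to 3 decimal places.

φ_{22} = (r_2 − r_1²) / (1 − r_1²)
r_1² = (-0.54)² = 0.2916
Numerator = -0.279 − 0.2916 = -0.5706; denominator = 1 − 0.2916 = 0.7084
φ_{22} = -0.5706 / 0.7084 = -0.805

-0.805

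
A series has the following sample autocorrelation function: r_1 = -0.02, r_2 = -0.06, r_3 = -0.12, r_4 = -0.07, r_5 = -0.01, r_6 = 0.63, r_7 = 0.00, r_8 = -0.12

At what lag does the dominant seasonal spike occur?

6

The largest autocorrelation is r_6 = 0.63; the remaining lags stay at or below 0.00.
The dominant spike at lag 6 indicates a seasonal period of 6.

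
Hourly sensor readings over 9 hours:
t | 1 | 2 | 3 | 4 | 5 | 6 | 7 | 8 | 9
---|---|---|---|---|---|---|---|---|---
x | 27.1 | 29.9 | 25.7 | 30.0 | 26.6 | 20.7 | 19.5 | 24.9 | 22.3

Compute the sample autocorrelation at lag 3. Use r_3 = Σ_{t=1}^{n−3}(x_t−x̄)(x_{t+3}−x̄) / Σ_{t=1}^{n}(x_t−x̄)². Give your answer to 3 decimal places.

Mean x̄ = (27.1 + 29.9 + 25.7 + 30.0 + 26.6 + 20.7 + 19.5 + 24.9 + 22.3)/9 = 25.1889
Numerator Σ_{t=1}^{6}(x_t−x̄)(x_{t+3}−x̄) = -1.2615
Denominator Σ(x_t−x̄)² = 112.1889
r_3 = -1.2615 / 112.1889 = -0.011

-0.011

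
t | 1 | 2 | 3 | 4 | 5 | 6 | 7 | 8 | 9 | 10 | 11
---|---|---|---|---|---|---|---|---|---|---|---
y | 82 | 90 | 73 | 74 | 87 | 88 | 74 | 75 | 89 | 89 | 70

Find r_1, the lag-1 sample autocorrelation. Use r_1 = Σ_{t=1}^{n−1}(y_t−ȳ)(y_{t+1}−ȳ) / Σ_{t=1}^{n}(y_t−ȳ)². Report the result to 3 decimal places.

Mean ȳ = (82 + 90 + 73 + 74 + 87 + 88 + 74 + 75 + 89 + 89 + 70)/11 = 81.0000
Numerator Σ_{t=1}^{10}(y_t−ȳ)(y_{t+1}−ȳ) = -86.0000
Denominator Σ(y_t−ȳ)² = 614.0000
r_1 = -86.0000 / 614.0000 = -0.140

-0.140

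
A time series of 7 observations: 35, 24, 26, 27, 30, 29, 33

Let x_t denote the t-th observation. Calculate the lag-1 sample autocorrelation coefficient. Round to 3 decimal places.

-0.107

Mean x̄ = (35 + 24 + 26 + 27 + 30 + 29 + 33)/7 = 29.1429
Deviations from mean: 5.8571, -5.1429, -3.1429, -2.1429, 0.8571, -0.1429, 3.8571
Σ(x_t−x̄)(x_{t+1}−x̄) = (-30.1224) + (16.1633) + (6.7347) + (-1.8367) + (-0.1224) + (-0.5510) = -9.7347
Denominator Σ(x_t−x̄)² = 90.8571
r_1 = -9.7347 / 90.8571 = -0.107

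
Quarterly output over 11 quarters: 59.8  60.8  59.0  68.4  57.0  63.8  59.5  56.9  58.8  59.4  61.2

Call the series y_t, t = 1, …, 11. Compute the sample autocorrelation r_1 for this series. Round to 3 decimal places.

-0.414

Mean ȳ = (59.8 + 60.8 + 59.0 + 68.4 + 57.0 + 63.8 + 59.5 + 56.9 + 58.8 + 59.4 + 61.2)/11 = 60.4182
Numerator Σ_{t=1}^{10}(y_t−ȳ)(y_{t+1}−ȳ) = -44.2703
Denominator Σ(y_t−ȳ)² = 106.8564
r_1 = -44.2703 / 106.8564 = -0.414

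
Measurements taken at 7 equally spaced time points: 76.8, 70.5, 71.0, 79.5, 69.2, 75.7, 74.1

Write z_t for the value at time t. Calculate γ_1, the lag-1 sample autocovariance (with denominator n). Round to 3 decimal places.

-7.275

Mean z̄ = (76.8 + 70.5 + 71.0 + 79.5 + 69.2 + 75.7 + 74.1)/7 = 73.8286
Deviations: 2.9714, -3.3286, -2.8286, 5.6714, -4.6286, 1.8714, 0.2714
Σ_{t=1}^{6}(z_t−z̄)(z_{t+1}−z̄) = -50.9222
γ_1 = -50.9222 / 7 = -7.275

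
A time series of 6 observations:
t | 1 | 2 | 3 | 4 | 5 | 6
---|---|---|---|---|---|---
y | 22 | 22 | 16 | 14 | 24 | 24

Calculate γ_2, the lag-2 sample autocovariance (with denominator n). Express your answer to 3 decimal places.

Mean ȳ = (22 + 22 + 16 + 14 + 24 + 24)/6 = 20.3333
Deviations: 1.6667, 1.6667, -4.3333, -6.3333, 3.6667, 3.6667
Σ_{t=1}^{4}(y_t−ȳ)(y_{t+2}−ȳ) = -56.8889
γ_2 = -56.8889 / 6 = -9.481

-9.481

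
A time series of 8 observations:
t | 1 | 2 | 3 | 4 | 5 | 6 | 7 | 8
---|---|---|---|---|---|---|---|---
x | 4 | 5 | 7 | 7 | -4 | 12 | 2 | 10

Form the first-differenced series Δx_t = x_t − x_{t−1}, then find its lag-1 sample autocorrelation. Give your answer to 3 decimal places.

-0.762

First differences Δx: 1, 2, 0, -11, 16, -10, 8
Mean of differences = 0.8571
Numerator Σ(Δx_t−Δx̄)(Δx_{t+1}−Δx̄) = -412.1633
Denominator Σ(Δx_t−Δx̄)² = 540.8571
r_1(Δx) = -412.1633 / 540.8571 = -0.762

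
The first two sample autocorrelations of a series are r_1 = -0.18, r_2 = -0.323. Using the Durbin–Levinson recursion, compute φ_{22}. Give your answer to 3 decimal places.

φ_{22} = (r_2 − r_1²) / (1 − r_1²)
r_1² = (-0.18)² = 0.0324
Numerator = -0.323 − 0.0324 = -0.3554; denominator = 1 − 0.0324 = 0.9676
φ_{22} = -0.3554 / 0.9676 = -0.367

-0.367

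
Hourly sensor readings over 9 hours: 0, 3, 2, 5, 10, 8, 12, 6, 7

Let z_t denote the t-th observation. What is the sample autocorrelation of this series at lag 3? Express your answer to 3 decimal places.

-0.147

Mean z̄ = (0 + 3 + 2 + 5 + 10 + 8 + 12 + 6 + 7)/9 = 5.8889
Σ(z_t−z̄)(z_{t+3}−z̄) = (5.2346) + (-11.8765) + (-8.2099) + (-5.4321) + (0.4568) + (2.3457) = -17.4815
Denominator Σ(z_t−z̄)² = 118.8889
r_3 = -17.4815 / 118.8889 = -0.147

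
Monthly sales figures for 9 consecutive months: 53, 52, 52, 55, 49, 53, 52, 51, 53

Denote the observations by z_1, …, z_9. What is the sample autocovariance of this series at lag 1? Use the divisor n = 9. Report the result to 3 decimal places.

-1.450

Mean z̄ = (53 + 52 + 52 + 55 + 49 + 53 + 52 + 51 + 53)/9 = 52.2222
Σ_{t=1}^{8}(z_t−z̄)(z_{t+1}−z̄) = -13.0494
γ_1 = -13.0494 / 9 = -1.450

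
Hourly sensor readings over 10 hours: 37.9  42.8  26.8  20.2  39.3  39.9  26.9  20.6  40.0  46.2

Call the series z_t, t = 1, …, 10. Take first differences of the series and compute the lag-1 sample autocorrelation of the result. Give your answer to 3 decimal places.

-0.010

First differences Δz: 4.9, -16.0, -6.6, 19.1, 0.6, -13.0, -6.3, 19.4, 6.2
Mean of differences = 0.9222
Numerator Σ(Δz_t−Δz̄)(Δz_{t+1}−Δz̄) = -13.5083
Denominator Σ(Δz_t−Δz̄)² = 1304.5756
r_1(Δz) = -13.5083 / 1304.5756 = -0.010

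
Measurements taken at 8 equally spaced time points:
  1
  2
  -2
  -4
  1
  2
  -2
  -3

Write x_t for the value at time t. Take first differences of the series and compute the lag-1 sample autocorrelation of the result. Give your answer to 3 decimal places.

-0.059

First differences Δx: 1, -4, -2, 5, 1, -4, -1
Mean of differences = -0.5714
Numerator Σ(Δx_t−Δx̄)(Δx_{t+1}−Δx̄) = -3.6122
Denominator Σ(Δx_t−Δx̄)² = 61.7143
r_1(Δx) = -3.6122 / 61.7143 = -0.059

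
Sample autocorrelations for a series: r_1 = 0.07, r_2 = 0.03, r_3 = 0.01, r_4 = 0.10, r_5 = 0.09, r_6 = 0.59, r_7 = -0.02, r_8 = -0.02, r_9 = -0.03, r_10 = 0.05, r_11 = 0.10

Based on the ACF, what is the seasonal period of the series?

6

The largest autocorrelation is r_6 = 0.59; the remaining lags stay at or below 0.10.
The dominant spike at lag 6 indicates a seasonal period of 6.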